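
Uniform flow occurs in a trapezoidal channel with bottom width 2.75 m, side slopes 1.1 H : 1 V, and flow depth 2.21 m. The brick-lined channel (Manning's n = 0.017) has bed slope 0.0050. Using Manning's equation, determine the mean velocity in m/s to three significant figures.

4.77 m/s

A = (b + z·y)·y = (2.75 + 1.1×2.21)×2.21 = 11.45 m²
P = b + 2y√(1+z²) = 2.75 + 2×2.21×√(1+1.1²) = 9.321 m
R = A/P = 11.45/9.321 = 1.228 m
Q = (1/n)·A·R^(2/3)·S^(1/2) = (1/0.017) × 11.45 × 1.228^(2/3) × 0.0050^(1/2) = 54.63 m³/s
V = Q/A = 54.63/11.45 = 4.771 m/s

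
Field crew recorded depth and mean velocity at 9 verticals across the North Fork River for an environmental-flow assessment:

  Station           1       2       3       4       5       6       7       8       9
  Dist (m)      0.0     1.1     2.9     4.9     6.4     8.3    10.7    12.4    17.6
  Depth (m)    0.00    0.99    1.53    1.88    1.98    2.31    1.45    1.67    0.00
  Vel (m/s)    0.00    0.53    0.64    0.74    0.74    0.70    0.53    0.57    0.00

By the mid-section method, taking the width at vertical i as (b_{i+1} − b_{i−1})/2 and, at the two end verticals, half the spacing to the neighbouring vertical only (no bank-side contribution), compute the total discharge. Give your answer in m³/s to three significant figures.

15.9 m³/s

w_2 = (2.9 − 0.0)/2 = 1.45 m; q_2 = 0.53 × 0.99 × 1.45 = 0.7608 m³/s
w_3 = (4.9 − 1.1)/2 = 1.9 m; q_3 = 0.64 × 1.53 × 1.9 = 1.860 m³/s
w_4 = (6.4 − 2.9)/2 = 1.75 m; q_4 = 0.74 × 1.88 × 1.75 = 2.435 m³/s
w_5 = (8.3 − 4.9)/2 = 1.7 m; q_5 = 0.74 × 1.98 × 1.7 = 2.491 m³/s
w_6 = (10.7 − 6.4)/2 = 2.15 m; q_6 = 0.70 × 2.31 × 2.15 = 3.477 m³/s
w_7 = (12.4 − 8.3)/2 = 2.05 m; q_7 = 0.53 × 1.45 × 2.05 = 1.575 m³/s
w_8 = (17.6 − 10.7)/2 = 3.45 m; q_8 = 0.57 × 1.67 × 3.45 = 3.284 m³/s
Stations 1, 9 contribute zero (depth or velocity is 0).
Q = Σ qᵢ = 15.88 m³/s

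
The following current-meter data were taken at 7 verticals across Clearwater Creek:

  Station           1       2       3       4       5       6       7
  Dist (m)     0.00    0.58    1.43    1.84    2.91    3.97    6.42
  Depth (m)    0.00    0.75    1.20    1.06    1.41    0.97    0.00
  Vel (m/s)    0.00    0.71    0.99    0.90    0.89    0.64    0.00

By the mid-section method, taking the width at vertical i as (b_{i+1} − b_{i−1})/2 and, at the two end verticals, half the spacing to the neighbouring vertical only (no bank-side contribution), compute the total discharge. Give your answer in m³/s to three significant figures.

4.26 m³/s

w_2 = (1.43 − 0.00)/2 = 0.715 m; q_2 = 0.71 × 0.75 × 0.715 = 0.3807 m³/s
w_3 = (1.84 − 0.58)/2 = 0.63 m; q_3 = 0.99 × 1.20 × 0.63 = 0.7484 m³/s
w_4 = (2.91 − 1.43)/2 = 0.74 m; q_4 = 0.90 × 1.06 × 0.74 = 0.7060 m³/s
w_5 = (3.97 − 1.84)/2 = 1.065 m; q_5 = 0.89 × 1.41 × 1.065 = 1.336 m³/s
w_6 = (6.42 − 2.91)/2 = 1.755 m; q_6 = 0.64 × 0.97 × 1.755 = 1.090 m³/s
Stations 1, 7 contribute zero (depth or velocity is 0).
Q = Σ qᵢ = 4.261 m³/s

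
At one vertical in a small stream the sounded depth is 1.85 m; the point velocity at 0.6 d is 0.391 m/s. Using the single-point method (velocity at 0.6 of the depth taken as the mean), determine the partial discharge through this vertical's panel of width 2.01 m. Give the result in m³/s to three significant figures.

v̄ = v₀.₆ = 0.391 m/s
q = v̄ × d × w = 0.3910 × 1.85 × 2.01 = 1.454 m³/s

1.45 m³/s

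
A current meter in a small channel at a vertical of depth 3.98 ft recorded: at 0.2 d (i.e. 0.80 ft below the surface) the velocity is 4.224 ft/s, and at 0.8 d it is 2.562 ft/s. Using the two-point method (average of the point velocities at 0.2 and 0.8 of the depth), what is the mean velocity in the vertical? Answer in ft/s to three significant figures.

v̄ = (4.224 + 2.562) / 2 = 3.393 ft/s

3.39 ft/s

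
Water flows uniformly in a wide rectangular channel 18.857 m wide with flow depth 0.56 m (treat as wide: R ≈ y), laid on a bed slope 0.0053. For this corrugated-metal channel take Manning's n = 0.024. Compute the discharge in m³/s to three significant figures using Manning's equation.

21.8 m³/s

A = b·y = 18.857 × 0.56 = 10.56 m²
Wide channel: R ≈ y = 0.56 m
Q = (1/n)·A·R^(2/3)·S^(1/2) = (1/0.024) × 10.56 × 0.5600^(2/3) × 0.0053^(1/2) = 21.76 m³/s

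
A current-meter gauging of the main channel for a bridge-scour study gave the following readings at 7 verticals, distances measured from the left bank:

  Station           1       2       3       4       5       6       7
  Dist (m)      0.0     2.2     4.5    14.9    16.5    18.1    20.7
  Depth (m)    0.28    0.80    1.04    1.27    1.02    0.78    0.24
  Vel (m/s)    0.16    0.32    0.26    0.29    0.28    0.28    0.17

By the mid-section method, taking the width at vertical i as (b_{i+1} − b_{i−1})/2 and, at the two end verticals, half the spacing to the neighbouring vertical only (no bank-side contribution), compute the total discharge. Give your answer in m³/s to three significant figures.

w_1 = (2.2 − 0.0)/2 = 1.1 m; q_1 = 0.16 × 0.28 × 1.1 = 0.04928 m³/s
w_2 = (4.5 − 0.0)/2 = 2.25 m; q_2 = 0.32 × 0.80 × 2.25 = 0.5760 m³/s
w_3 = (14.9 − 2.2)/2 = 6.35 m; q_3 = 0.26 × 1.04 × 6.35 = 1.717 m³/s
w_4 = (16.5 − 4.5)/2 = 6 m; q_4 = 0.29 × 1.27 × 6 = 2.210 m³/s
w_5 = (18.1 − 14.9)/2 = 1.6 m; q_5 = 0.28 × 1.02 × 1.6 = 0.4570 m³/s
w_6 = (20.7 − 16.5)/2 = 2.1 m; q_6 = 0.28 × 0.78 × 2.1 = 0.4586 m³/s
w_7 = (20.7 − 18.1)/2 = 1.3 m; q_7 = 0.17 × 0.24 × 1.3 = 0.05304 m³/s
Q = Σ qᵢ = 5.521 m³/s

5.52 m³/s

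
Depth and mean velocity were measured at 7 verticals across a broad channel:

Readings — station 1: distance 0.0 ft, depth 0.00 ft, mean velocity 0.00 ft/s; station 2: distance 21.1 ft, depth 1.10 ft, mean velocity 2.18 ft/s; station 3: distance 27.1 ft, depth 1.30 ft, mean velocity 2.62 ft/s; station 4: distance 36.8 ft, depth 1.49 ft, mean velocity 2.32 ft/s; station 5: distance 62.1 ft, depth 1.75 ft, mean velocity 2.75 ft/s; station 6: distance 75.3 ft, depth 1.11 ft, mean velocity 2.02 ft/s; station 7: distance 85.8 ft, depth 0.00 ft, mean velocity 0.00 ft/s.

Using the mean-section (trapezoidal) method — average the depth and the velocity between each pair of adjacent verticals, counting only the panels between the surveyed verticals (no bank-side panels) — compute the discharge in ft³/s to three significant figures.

Panel 1-2: Δb = 21.1 ft, d̄ = (0.00+1.10)/2 = 0.55, v̄ = (0.00+2.18)/2 = 1.09 → q = 21.1×0.55×1.09 = 12.65 ft³/s
Panel 2-3: Δb = 6 ft, d̄ = (1.10+1.30)/2 = 1.2, v̄ = (2.18+2.62)/2 = 2.4 → q = 6×1.2×2.4 = 17.28 ft³/s
Panel 3-4: Δb = 9.7 ft, d̄ = (1.30+1.49)/2 = 1.395, v̄ = (2.62+2.32)/2 = 2.47 → q = 9.7×1.395×2.47 = 33.42 ft³/s
Panel 4-5: Δb = 25.3 ft, d̄ = (1.49+1.75)/2 = 1.62, v̄ = (2.32+2.75)/2 = 2.535 → q = 25.3×1.62×2.535 = 103.9 ft³/s
Panel 5-6: Δb = 13.2 ft, d̄ = (1.75+1.11)/2 = 1.43, v̄ = (2.75+2.02)/2 = 2.385 → q = 13.2×1.43×2.385 = 45.02 ft³/s
Panel 6-7: Δb = 10.5 ft, d̄ = (1.11+0.00)/2 = 0.555, v̄ = (2.02+0.00)/2 = 1.01 → q = 10.5×0.555×1.01 = 5.886 ft³/s
Q = Σ q = 218.2 ft³/s

218 ft³/s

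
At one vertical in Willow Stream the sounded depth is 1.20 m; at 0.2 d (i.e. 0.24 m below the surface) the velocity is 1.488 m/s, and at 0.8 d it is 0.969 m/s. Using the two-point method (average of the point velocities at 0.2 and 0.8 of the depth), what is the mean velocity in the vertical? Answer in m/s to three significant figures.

v̄ = (1.488 + 0.969) / 2 = 1.229 m/s

1.23 m/s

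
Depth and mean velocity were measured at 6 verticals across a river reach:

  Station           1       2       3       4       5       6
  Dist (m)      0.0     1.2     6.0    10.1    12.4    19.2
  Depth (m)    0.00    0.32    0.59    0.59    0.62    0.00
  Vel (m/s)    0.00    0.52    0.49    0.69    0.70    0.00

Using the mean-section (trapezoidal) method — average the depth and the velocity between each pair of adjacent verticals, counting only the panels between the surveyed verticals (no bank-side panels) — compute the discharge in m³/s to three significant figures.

Panel 1-2: Δb = 1.2 m, d̄ = (0.00+0.32)/2 = 0.16, v̄ = (0.00+0.52)/2 = 0.26 → q = 1.2×0.16×0.26 = 0.04992 m³/s
Panel 2-3: Δb = 4.8 m, d̄ = (0.32+0.59)/2 = 0.455, v̄ = (0.52+0.49)/2 = 0.505 → q = 4.8×0.455×0.505 = 1.103 m³/s
Panel 3-4: Δb = 4.1 m, d̄ = (0.59+0.59)/2 = 0.59, v̄ = (0.49+0.69)/2 = 0.59 → q = 4.1×0.59×0.59 = 1.427 m³/s
Panel 4-5: Δb = 2.3 m, d̄ = (0.59+0.62)/2 = 0.605, v̄ = (0.69+0.70)/2 = 0.695 → q = 2.3×0.605×0.695 = 0.9671 m³/s
Panel 5-6: Δb = 6.8 m, d̄ = (0.62+0.00)/2 = 0.31, v̄ = (0.70+0.00)/2 = 0.35 → q = 6.8×0.31×0.35 = 0.7378 m³/s
Q = Σ q = 4.285 m³/s

4.28 m³/s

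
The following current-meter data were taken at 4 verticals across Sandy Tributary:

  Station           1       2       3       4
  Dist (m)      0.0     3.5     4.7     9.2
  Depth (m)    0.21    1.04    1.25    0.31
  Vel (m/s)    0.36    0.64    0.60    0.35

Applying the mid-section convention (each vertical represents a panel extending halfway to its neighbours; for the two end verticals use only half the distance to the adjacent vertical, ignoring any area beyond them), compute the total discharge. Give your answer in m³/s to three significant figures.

4.08 m³/s

w_1 = (3.5 − 0.0)/2 = 1.75 m; q_1 = 0.36 × 0.21 × 1.75 = 0.1323 m³/s
w_2 = (4.7 − 0.0)/2 = 2.35 m; q_2 = 0.64 × 1.04 × 2.35 = 1.564 m³/s
w_3 = (9.2 − 3.5)/2 = 2.85 m; q_3 = 0.60 × 1.25 × 2.85 = 2.138 m³/s
w_4 = (9.2 − 4.7)/2 = 2.25 m; q_4 = 0.35 × 0.31 × 2.25 = 0.2441 m³/s
Q = Σ qᵢ = 4.078 m³/s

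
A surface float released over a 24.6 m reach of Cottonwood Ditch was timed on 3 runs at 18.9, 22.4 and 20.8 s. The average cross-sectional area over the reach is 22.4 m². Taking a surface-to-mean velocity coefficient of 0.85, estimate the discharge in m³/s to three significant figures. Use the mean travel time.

22.6 m³/s

t̄ = (18.9 + 22.4 + 20.8) / 3 = 20.7 s
v_surface = L / t̄ = 24.6 / 20.7 = 1.188 m/s
v_mean = 0.85 × 1.188 = 1.010 m/s
Q = A × v_mean = 22.4 × 1.010 = 22.63 m³/s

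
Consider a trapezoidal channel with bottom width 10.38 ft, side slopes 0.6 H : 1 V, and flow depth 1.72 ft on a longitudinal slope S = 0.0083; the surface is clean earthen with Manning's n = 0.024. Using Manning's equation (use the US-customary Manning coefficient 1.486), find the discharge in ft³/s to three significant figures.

136 ft³/s

A = (b + z·y)·y = (10.38 + 0.6×1.72)×1.72 = 19.63 ft²
P = b + 2y√(1+z²) = 10.38 + 2×1.72×√(1+0.6²) = 14.39 ft
R = A/P = 19.63/14.39 = 1.364 ft
Q = (1.486/n)·A·R^(2/3)·S^(1/2) = (1.486/0.024) × 19.63 × 1.364^(2/3) × 0.0083^(1/2) = 136.2 ft³/s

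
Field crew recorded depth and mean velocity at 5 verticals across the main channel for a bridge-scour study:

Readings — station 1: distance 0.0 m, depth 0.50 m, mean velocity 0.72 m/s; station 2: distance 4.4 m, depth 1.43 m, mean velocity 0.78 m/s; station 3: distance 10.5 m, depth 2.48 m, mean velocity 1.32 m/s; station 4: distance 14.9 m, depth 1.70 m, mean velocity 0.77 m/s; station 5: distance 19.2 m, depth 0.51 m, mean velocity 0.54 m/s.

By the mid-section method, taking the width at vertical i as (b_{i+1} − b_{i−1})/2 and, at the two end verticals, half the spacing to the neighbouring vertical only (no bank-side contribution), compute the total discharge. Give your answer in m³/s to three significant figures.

30.1 m³/s

w_1 = (4.4 − 0.0)/2 = 2.2 m; q_1 = 0.72 × 0.50 × 2.2 = 0.7920 m³/s
w_2 = (10.5 − 0.0)/2 = 5.25 m; q_2 = 0.78 × 1.43 × 5.25 = 5.856 m³/s
w_3 = (14.9 − 4.4)/2 = 5.25 m; q_3 = 1.32 × 2.48 × 5.25 = 17.19 m³/s
w_4 = (19.2 − 10.5)/2 = 4.35 m; q_4 = 0.77 × 1.70 × 4.35 = 5.694 m³/s
w_5 = (19.2 − 14.9)/2 = 2.15 m; q_5 = 0.54 × 0.51 × 2.15 = 0.5921 m³/s
Q = Σ qᵢ = 30.12 m³/s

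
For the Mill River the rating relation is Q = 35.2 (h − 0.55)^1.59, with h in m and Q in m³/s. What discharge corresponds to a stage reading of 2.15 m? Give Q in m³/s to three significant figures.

Q = 35.2 × (2.15 − 0.55)^1.59 = 35.2 × 1.6^1.59 = 74.32 m³/s

74.3 m³/s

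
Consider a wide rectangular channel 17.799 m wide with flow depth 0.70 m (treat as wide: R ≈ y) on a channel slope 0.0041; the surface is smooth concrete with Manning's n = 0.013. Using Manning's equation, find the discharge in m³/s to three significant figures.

48.4 m³/s

A = b·y = 17.799 × 0.70 = 12.46 m²
Wide channel: R ≈ y = 0.70 m
Q = (1/n)·A·R^(2/3)·S^(1/2) = (1/0.013) × 12.46 × 0.7000^(2/3) × 0.0041^(1/2) = 48.38 m³/s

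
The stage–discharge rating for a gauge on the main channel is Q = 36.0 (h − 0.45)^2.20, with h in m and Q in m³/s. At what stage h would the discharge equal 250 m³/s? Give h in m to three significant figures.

2.86 m

h − h₀ = (Q/C)^(1/b) = (250/36.0)^(1/2.20) = 2.413 m
h = 0.45 + 2.413 = 2.863 m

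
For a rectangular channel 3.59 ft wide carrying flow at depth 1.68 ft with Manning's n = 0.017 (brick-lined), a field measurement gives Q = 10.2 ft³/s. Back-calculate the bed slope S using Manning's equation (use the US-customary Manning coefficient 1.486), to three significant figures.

0.000452

A = b·y = 3.59 × 1.68 = 6.031 ft²
P = b + 2y = 3.59 + 2×1.68 = 6.950 ft
R = A/P = 6.031/6.950 = 0.8678 ft
S = (Q·n / (1.486·A·R^(2/3)))² = (10.2×0.017 / (1.486×6.031×0.9098))² = 0.0004522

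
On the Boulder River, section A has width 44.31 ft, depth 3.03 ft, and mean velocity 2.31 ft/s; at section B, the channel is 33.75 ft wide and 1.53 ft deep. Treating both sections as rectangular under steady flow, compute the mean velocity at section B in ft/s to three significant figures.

6.01 ft/s

Q = A₁V₁ = (44.31×3.03) × 2.31 = 310.1 ft³/s
A₂ = 33.75 × 1.53 = 51.64 ft²
V₂ = Q/A₂ = 310.1/51.64 = 6.006 ft/s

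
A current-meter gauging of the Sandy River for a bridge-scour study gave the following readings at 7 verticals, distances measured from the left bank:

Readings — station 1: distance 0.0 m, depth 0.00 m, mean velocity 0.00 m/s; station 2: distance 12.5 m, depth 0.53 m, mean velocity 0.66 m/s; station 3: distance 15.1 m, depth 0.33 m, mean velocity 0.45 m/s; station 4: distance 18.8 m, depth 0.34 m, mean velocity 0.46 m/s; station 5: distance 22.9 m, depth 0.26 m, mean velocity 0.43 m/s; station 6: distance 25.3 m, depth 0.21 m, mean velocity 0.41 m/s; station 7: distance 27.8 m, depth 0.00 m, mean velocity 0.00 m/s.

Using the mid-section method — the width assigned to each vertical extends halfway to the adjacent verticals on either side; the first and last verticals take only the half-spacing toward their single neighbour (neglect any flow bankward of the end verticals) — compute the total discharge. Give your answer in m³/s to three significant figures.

4.29 m³/s

w_2 = (15.1 − 0.0)/2 = 7.55 m; q_2 = 0.66 × 0.53 × 7.55 = 2.641 m³/s
w_3 = (18.8 − 12.5)/2 = 3.15 m; q_3 = 0.45 × 0.33 × 3.15 = 0.4678 m³/s
w_4 = (22.9 − 15.1)/2 = 3.9 m; q_4 = 0.46 × 0.34 × 3.9 = 0.6100 m³/s
w_5 = (25.3 − 18.8)/2 = 3.25 m; q_5 = 0.43 × 0.26 × 3.25 = 0.3634 m³/s
w_6 = (27.8 − 22.9)/2 = 2.45 m; q_6 = 0.41 × 0.21 × 2.45 = 0.2109 m³/s
Stations 1, 7 contribute zero (depth or velocity is 0).
Q = Σ qᵢ = 4.293 m³/s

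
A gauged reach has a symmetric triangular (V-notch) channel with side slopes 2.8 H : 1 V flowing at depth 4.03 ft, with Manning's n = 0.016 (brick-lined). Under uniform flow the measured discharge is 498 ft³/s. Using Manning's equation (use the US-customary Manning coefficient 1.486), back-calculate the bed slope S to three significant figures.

A = z·y² = 2.8×4.03² = 45.47 ft²
P = 2y√(1+z²) = 2×4.03×√(1+2.8²) = 23.96 ft
R = A/P = 45.47/23.96 = 1.898 ft
S = (Q·n / (1.486·A·R^(2/3)))² = (498×0.016 / (1.486×45.47×1.533))² = 0.005918

0.00592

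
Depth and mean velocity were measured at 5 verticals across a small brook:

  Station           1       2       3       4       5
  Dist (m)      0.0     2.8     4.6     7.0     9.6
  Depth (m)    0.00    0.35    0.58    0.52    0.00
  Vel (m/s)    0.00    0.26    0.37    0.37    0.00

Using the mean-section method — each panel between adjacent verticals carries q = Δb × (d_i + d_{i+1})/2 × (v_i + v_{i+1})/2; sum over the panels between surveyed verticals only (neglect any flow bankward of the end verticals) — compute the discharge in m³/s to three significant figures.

Panel 1-2: Δb = 2.8 m, d̄ = (0.00+0.35)/2 = 0.175, v̄ = (0.00+0.26)/2 = 0.13 → q = 2.8×0.175×0.13 = 0.06370 m³/s
Panel 2-3: Δb = 1.8 m, d̄ = (0.35+0.58)/2 = 0.465, v̄ = (0.26+0.37)/2 = 0.315 → q = 1.8×0.465×0.315 = 0.2637 m³/s
Panel 3-4: Δb = 2.4 m, d̄ = (0.58+0.52)/2 = 0.55, v̄ = (0.37+0.37)/2 = 0.37 → q = 2.4×0.55×0.37 = 0.4884 m³/s
Panel 4-5: Δb = 2.6 m, d̄ = (0.52+0.00)/2 = 0.26, v̄ = (0.37+0.00)/2 = 0.185 → q = 2.6×0.26×0.185 = 0.1251 m³/s
Q = Σ q = 0.9408 m³/s

0.941 m³/s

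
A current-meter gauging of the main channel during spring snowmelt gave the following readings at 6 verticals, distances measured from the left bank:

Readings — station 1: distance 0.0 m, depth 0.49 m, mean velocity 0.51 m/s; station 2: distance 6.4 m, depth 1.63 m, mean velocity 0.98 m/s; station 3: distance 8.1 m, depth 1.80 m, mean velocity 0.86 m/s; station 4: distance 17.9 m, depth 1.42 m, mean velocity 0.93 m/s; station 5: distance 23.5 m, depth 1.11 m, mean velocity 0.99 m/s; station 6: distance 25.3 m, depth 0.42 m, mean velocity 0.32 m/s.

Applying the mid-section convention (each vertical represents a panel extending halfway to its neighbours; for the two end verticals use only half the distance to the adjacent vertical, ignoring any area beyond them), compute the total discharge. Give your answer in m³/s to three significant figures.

w_1 = (6.4 − 0.0)/2 = 3.2 m; q_1 = 0.51 × 0.49 × 3.2 = 0.7997 m³/s
w_2 = (8.1 − 0.0)/2 = 4.05 m; q_2 = 0.98 × 1.63 × 4.05 = 6.469 m³/s
w_3 = (17.9 − 6.4)/2 = 5.75 m; q_3 = 0.86 × 1.80 × 5.75 = 8.901 m³/s
w_4 = (23.5 − 8.1)/2 = 7.7 m; q_4 = 0.93 × 1.42 × 7.7 = 10.17 m³/s
w_5 = (25.3 − 17.9)/2 = 3.7 m; q_5 = 0.99 × 1.11 × 3.7 = 4.066 m³/s
w_6 = (25.3 − 23.5)/2 = 0.9 m; q_6 = 0.32 × 0.42 × 0.9 = 0.1210 m³/s
Q = Σ qᵢ = 30.53 m³/s

30.5 m³/s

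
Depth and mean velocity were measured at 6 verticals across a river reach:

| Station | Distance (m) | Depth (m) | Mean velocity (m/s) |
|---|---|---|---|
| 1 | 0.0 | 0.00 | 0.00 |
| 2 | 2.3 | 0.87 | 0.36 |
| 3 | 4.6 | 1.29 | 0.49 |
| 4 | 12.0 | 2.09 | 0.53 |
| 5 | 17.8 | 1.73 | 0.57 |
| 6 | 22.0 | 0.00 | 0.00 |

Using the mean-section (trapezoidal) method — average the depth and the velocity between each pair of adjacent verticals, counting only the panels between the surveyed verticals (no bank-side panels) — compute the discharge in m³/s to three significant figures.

Panel 1-2: Δb = 2.3 m, d̄ = (0.00+0.87)/2 = 0.435, v̄ = (0.00+0.36)/2 = 0.18 → q = 2.3×0.435×0.18 = 0.1801 m³/s
Panel 2-3: Δb = 2.3 m, d̄ = (0.87+1.29)/2 = 1.08, v̄ = (0.36+0.49)/2 = 0.425 → q = 2.3×1.08×0.425 = 1.056 m³/s
Panel 3-4: Δb = 7.4 m, d̄ = (1.29+2.09)/2 = 1.69, v̄ = (0.49+0.53)/2 = 0.51 → q = 7.4×1.69×0.51 = 6.378 m³/s
Panel 4-5: Δb = 5.8 m, d̄ = (2.09+1.73)/2 = 1.91, v̄ = (0.53+0.57)/2 = 0.55 → q = 5.8×1.91×0.55 = 6.093 m³/s
Panel 5-6: Δb = 4.2 m, d̄ = (1.73+0.00)/2 = 0.865, v̄ = (0.57+0.00)/2 = 0.285 → q = 4.2×0.865×0.285 = 1.035 m³/s
Q = Σ q = 14.74 m³/s

14.7 m³/s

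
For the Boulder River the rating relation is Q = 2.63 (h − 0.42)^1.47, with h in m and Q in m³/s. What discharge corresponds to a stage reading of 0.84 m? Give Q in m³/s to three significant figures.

0.735 m³/s

Q = 2.63 × (0.84 − 0.42)^1.47 = 2.63 × 0.42^1.47 = 0.7347 m³/s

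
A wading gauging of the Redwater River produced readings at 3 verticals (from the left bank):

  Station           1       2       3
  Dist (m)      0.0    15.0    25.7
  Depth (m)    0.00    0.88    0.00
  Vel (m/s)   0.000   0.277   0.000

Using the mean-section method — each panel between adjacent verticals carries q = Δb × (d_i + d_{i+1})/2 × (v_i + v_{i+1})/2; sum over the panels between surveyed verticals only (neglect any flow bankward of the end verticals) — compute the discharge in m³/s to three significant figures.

Panel 1-2: Δb = 15 m, d̄ = (0.00+0.88)/2 = 0.44, v̄ = (0.000+0.277)/2 = 0.1385 → q = 15×0.44×0.1385 = 0.9141 m³/s
Panel 2-3: Δb = 10.7 m, d̄ = (0.88+0.00)/2 = 0.44, v̄ = (0.277+0.000)/2 = 0.1385 → q = 10.7×0.44×0.1385 = 0.6521 m³/s
Q = Σ q = 1.566 m³/s

1.57 m³/s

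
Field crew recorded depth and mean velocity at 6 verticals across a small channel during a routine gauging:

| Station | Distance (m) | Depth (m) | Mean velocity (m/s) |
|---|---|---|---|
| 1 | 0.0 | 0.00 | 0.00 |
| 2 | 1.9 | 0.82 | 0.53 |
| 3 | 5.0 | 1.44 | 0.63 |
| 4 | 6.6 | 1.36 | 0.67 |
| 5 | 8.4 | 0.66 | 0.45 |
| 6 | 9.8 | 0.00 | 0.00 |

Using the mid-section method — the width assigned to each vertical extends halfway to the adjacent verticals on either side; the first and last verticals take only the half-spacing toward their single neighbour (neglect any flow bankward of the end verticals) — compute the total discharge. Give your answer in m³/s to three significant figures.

5.24 m³/s

w_2 = (5.0 − 0.0)/2 = 2.5 m; q_2 = 0.53 × 0.82 × 2.5 = 1.087 m³/s
w_3 = (6.6 − 1.9)/2 = 2.35 m; q_3 = 0.63 × 1.44 × 2.35 = 2.132 m³/s
w_4 = (8.4 − 5.0)/2 = 1.7 m; q_4 = 0.67 × 1.36 × 1.7 = 1.549 m³/s
w_5 = (9.8 − 6.6)/2 = 1.6 m; q_5 = 0.45 × 0.66 × 1.6 = 0.4752 m³/s
Stations 1, 6 contribute zero (depth or velocity is 0).
Q = Σ qᵢ = 5.243 m³/s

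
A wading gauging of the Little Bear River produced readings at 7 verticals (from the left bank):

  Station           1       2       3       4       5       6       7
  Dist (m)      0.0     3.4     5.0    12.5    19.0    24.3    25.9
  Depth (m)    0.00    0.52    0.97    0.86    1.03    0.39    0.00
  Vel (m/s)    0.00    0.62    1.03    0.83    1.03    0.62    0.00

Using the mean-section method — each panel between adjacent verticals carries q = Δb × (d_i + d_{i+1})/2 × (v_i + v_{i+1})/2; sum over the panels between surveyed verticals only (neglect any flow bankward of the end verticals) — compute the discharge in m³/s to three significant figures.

16.6 m³/s

Panel 1-2: Δb = 3.4 m, d̄ = (0.00+0.52)/2 = 0.26, v̄ = (0.00+0.62)/2 = 0.31 → q = 3.4×0.26×0.31 = 0.2740 m³/s
Panel 2-3: Δb = 1.6 m, d̄ = (0.52+0.97)/2 = 0.745, v̄ = (0.62+1.03)/2 = 0.825 → q = 1.6×0.745×0.825 = 0.9834 m³/s
Panel 3-4: Δb = 7.5 m, d̄ = (0.97+0.86)/2 = 0.915, v̄ = (1.03+0.83)/2 = 0.93 → q = 7.5×0.915×0.93 = 6.382 m³/s
Panel 4-5: Δb = 6.5 m, d̄ = (0.86+1.03)/2 = 0.945, v̄ = (0.83+1.03)/2 = 0.93 → q = 6.5×0.945×0.93 = 5.713 m³/s
Panel 5-6: Δb = 5.3 m, d̄ = (1.03+0.39)/2 = 0.71, v̄ = (1.03+0.62)/2 = 0.825 → q = 5.3×0.71×0.825 = 3.104 m³/s
Panel 6-7: Δb = 1.6 m, d̄ = (0.39+0.00)/2 = 0.195, v̄ = (0.62+0.00)/2 = 0.31 → q = 1.6×0.195×0.31 = 0.09672 m³/s
Q = Σ q = 16.55 m³/s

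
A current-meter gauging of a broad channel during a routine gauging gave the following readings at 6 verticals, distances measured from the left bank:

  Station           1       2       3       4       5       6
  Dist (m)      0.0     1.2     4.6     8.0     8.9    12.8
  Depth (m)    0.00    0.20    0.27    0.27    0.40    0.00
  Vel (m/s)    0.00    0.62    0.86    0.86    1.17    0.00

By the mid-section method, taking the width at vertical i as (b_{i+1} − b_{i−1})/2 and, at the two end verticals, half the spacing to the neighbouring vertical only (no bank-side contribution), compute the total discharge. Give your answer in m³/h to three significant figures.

w_2 = (4.6 − 0.0)/2 = 2.3 m; q_2 = 0.62 × 0.20 × 2.3 = 0.2852 m³/s
w_3 = (8.0 − 1.2)/2 = 3.4 m; q_3 = 0.86 × 0.27 × 3.4 = 0.7895 m³/s
w_4 = (8.9 − 4.6)/2 = 2.15 m; q_4 = 0.86 × 0.27 × 2.15 = 0.4992 m³/s
w_5 = (12.8 − 8.0)/2 = 2.4 m; q_5 = 1.17 × 0.40 × 2.4 = 1.123 m³/s
Stations 1, 6 contribute zero (depth or velocity is 0).
Q = Σ qᵢ = 2.697 m³/s
= 2.697 × 3600 = 9710 m³/h

9710 m³/h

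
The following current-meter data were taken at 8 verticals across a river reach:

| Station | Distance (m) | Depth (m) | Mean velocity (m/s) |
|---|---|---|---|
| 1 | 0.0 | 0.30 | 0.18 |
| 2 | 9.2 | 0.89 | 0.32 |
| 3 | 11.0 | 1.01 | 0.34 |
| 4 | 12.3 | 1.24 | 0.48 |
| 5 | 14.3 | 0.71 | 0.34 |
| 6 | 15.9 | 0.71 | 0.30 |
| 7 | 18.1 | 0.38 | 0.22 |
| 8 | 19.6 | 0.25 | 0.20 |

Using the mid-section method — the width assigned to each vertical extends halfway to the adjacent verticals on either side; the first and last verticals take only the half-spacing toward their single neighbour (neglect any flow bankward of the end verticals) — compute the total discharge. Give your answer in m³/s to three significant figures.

4.36 m³/s

w_1 = (9.2 − 0.0)/2 = 4.6 m; q_1 = 0.18 × 0.30 × 4.6 = 0.2484 m³/s
w_2 = (11.0 − 0.0)/2 = 5.5 m; q_2 = 0.32 × 0.89 × 5.5 = 1.566 m³/s
w_3 = (12.3 − 9.2)/2 = 1.55 m; q_3 = 0.34 × 1.01 × 1.55 = 0.5323 m³/s
w_4 = (14.3 − 11.0)/2 = 1.65 m; q_4 = 0.48 × 1.24 × 1.65 = 0.9821 m³/s
w_5 = (15.9 − 12.3)/2 = 1.8 m; q_5 = 0.34 × 0.71 × 1.8 = 0.4345 m³/s
w_6 = (18.1 − 14.3)/2 = 1.9 m; q_6 = 0.30 × 0.71 × 1.9 = 0.4047 m³/s
w_7 = (19.6 − 15.9)/2 = 1.85 m; q_7 = 0.22 × 0.38 × 1.85 = 0.1547 m³/s
w_8 = (19.6 − 18.1)/2 = 0.75 m; q_8 = 0.20 × 0.25 × 0.75 = 0.03750 m³/s
Q = Σ qᵢ = 4.361 m³/s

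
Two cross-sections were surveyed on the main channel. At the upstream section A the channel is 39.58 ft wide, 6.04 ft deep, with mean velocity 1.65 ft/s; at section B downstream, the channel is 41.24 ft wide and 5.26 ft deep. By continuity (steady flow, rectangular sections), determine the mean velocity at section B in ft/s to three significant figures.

1.82 ft/s

Q = A₁V₁ = (39.58×6.04) × 1.65 = 394.5 ft³/s
A₂ = 41.24 × 5.26 = 216.9 ft²
V₂ = Q/A₂ = 394.5/216.9 = 1.818 ft/s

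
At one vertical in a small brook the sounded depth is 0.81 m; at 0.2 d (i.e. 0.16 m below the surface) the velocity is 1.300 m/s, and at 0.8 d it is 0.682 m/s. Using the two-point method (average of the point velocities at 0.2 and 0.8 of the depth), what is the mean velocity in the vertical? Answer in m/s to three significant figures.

v̄ = (1.300 + 0.682) / 2 = 0.9910 m/s

0.991 m/s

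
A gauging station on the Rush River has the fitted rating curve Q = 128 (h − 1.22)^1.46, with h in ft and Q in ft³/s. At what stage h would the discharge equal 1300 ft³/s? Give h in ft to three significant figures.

6.11 ft

h − h₀ = (Q/C)^(1/b) = (1300/128)^(1/1.46) = 4.893 ft
h = 1.22 + 4.893 = 6.113 ft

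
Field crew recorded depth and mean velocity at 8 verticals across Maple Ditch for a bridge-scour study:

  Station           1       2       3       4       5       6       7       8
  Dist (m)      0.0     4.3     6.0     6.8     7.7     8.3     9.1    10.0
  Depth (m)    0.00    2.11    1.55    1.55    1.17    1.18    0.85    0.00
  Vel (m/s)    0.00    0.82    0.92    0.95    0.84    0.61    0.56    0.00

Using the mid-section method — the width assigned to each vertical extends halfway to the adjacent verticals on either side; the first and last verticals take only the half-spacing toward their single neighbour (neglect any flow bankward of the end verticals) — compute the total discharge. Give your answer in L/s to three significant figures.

9870 L/s

w_2 = (6.0 − 0.0)/2 = 3 m; q_2 = 0.82 × 2.11 × 3 = 5.191 m³/s
w_3 = (6.8 − 4.3)/2 = 1.25 m; q_3 = 0.92 × 1.55 × 1.25 = 1.783 m³/s
w_4 = (7.7 − 6.0)/2 = 0.85 m; q_4 = 0.95 × 1.55 × 0.85 = 1.252 m³/s
w_5 = (8.3 − 6.8)/2 = 0.75 m; q_5 = 0.84 × 1.17 × 0.75 = 0.7371 m³/s
w_6 = (9.1 − 7.7)/2 = 0.7 m; q_6 = 0.61 × 1.18 × 0.7 = 0.5039 m³/s
w_7 = (10.0 − 8.3)/2 = 0.85 m; q_7 = 0.56 × 0.85 × 0.85 = 0.4046 m³/s
Stations 1, 8 contribute zero (depth or velocity is 0).
Q = Σ qᵢ = 9.870 m³/s
= 9.870 × 1000 = 9870 L/s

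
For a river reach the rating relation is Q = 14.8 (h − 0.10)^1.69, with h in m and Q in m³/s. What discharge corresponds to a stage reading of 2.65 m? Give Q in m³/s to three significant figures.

72.0 m³/s

Q = 14.8 × (2.65 − 0.10)^1.69 = 14.8 × 2.55^1.69 = 72.00 m³/s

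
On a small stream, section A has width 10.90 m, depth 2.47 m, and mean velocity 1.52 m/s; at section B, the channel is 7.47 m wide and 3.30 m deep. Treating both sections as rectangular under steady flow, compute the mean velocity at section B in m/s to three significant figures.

1.66 m/s

Q = A₁V₁ = (10.90×2.47) × 1.52 = 40.92 m³/s
A₂ = 7.47 × 3.30 = 24.65 m²
V₂ = Q/A₂ = 40.92/24.65 = 1.660 m/s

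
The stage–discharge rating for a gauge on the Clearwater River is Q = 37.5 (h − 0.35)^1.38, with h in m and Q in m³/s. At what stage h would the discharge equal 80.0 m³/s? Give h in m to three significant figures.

h − h₀ = (Q/C)^(1/b) = (80.0/37.5)^(1/1.38) = 1.732 m
h = 0.35 + 1.732 = 2.082 m

2.08 m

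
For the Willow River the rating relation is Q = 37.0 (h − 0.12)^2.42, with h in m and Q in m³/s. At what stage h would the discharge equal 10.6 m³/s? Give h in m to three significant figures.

0.717 m

h − h₀ = (Q/C)^(1/b) = (10.6/37.0)^(1/2.42) = 0.5966 m
h = 0.12 + 0.5966 = 0.7166 m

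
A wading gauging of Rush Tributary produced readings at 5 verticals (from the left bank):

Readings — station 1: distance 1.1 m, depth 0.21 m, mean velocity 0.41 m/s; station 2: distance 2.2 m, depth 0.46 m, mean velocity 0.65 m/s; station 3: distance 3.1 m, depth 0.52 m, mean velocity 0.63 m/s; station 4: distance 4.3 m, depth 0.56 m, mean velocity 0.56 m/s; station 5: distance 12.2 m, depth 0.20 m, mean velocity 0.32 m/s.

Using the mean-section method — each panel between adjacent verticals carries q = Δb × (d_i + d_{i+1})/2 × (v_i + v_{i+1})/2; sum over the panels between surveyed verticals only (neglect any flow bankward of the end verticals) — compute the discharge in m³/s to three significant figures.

Panel 1-2: Δb = 1.1 m, d̄ = (0.21+0.46)/2 = 0.335, v̄ = (0.41+0.65)/2 = 0.53 → q = 1.1×0.335×0.53 = 0.1953 m³/s
Panel 2-3: Δb = 0.9 m, d̄ = (0.46+0.52)/2 = 0.49, v̄ = (0.65+0.63)/2 = 0.64 → q = 0.9×0.49×0.64 = 0.2822 m³/s
Panel 3-4: Δb = 1.2 m, d̄ = (0.52+0.56)/2 = 0.54, v̄ = (0.63+0.56)/2 = 0.595 → q = 1.2×0.54×0.595 = 0.3856 m³/s
Panel 4-5: Δb = 7.9 m, d̄ = (0.56+0.20)/2 = 0.38, v̄ = (0.56+0.32)/2 = 0.44 → q = 7.9×0.38×0.44 = 1.321 m³/s
Q = Σ q = 2.184 m³/s

2.18 m³/s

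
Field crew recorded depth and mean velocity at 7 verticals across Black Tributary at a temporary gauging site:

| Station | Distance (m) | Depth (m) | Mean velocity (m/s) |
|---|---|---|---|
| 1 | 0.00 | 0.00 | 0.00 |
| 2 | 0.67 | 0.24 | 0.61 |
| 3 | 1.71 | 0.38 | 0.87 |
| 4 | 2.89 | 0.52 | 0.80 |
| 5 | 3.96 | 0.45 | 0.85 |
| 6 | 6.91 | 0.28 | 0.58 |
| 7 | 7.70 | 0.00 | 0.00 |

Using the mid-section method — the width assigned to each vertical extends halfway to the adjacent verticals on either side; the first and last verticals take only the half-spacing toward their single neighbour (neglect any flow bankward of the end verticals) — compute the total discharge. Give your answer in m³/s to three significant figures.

2.03 m³/s

w_2 = (1.71 − 0.00)/2 = 0.855 m; q_2 = 0.61 × 0.24 × 0.855 = 0.1252 m³/s
w_3 = (2.89 − 0.67)/2 = 1.11 m; q_3 = 0.87 × 0.38 × 1.11 = 0.3670 m³/s
w_4 = (3.96 − 1.71)/2 = 1.125 m; q_4 = 0.80 × 0.52 × 1.125 = 0.4680 m³/s
w_5 = (6.91 − 2.89)/2 = 2.01 m; q_5 = 0.85 × 0.45 × 2.01 = 0.7688 m³/s
w_6 = (7.70 − 3.96)/2 = 1.87 m; q_6 = 0.58 × 0.28 × 1.87 = 0.3037 m³/s
Stations 1, 7 contribute zero (depth or velocity is 0).
Q = Σ qᵢ = 2.033 m³/s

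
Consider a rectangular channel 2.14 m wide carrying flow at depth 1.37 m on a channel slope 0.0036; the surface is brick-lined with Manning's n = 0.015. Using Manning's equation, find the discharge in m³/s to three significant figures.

A = b·y = 2.14 × 1.37 = 2.932 m²
P = b + 2y = 2.14 + 2×1.37 = 4.880 m
R = A/P = 2.932/4.880 = 0.6008 m
Q = (1/n)·A·R^(2/3)·S^(1/2) = (1/0.015) × 2.932 × 0.6008^(2/3) × 0.0036^(1/2) = 8.350 m³/s

8.35 m³/s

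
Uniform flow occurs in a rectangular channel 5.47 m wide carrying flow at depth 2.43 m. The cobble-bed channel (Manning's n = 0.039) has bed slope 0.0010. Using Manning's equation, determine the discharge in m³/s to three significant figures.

12.8 m³/s

A = b·y = 5.47 × 2.43 = 13.29 m²
P = b + 2y = 5.47 + 2×2.43 = 10.33 m
R = A/P = 13.29/10.33 = 1.287 m
Q = (1/n)·A·R^(2/3)·S^(1/2) = (1/0.039) × 13.29 × 1.287^(2/3) × 0.0010^(1/2) = 12.75 m³/s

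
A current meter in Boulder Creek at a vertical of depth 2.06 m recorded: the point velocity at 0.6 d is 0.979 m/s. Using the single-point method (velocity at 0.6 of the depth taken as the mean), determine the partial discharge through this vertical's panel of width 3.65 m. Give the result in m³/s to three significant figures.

7.36 m³/s

v̄ = v₀.₆ = 0.979 m/s
q = v̄ × d × w = 0.9790 × 2.06 × 3.65 = 7.361 m³/s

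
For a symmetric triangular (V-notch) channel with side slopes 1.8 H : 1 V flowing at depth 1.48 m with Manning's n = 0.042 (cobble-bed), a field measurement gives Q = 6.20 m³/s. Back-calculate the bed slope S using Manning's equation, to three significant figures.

0.00780

A = z·y² = 1.8×1.48² = 3.943 m²
P = 2y√(1+z²) = 2×1.48×√(1+1.8²) = 6.095 m
R = A/P = 3.943/6.095 = 0.6469 m
S = (Q·n / (1·A·R^(2/3)))² = (6.20×0.042 / (1×3.943×0.7480))² = 0.007797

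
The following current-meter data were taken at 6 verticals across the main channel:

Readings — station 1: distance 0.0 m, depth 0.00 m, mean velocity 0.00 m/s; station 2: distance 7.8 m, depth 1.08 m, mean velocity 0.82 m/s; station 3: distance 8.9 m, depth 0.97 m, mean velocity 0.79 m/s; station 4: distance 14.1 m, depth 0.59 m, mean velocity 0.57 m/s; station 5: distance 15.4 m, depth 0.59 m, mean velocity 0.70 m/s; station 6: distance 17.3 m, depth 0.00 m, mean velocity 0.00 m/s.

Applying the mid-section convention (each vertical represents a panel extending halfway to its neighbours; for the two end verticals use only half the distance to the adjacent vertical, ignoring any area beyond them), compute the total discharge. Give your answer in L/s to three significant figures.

8110 L/s

w_2 = (8.9 − 0.0)/2 = 4.45 m; q_2 = 0.82 × 1.08 × 4.45 = 3.941 m³/s
w_3 = (14.1 − 7.8)/2 = 3.15 m; q_3 = 0.79 × 0.97 × 3.15 = 2.414 m³/s
w_4 = (15.4 − 8.9)/2 = 3.25 m; q_4 = 0.57 × 0.59 × 3.25 = 1.093 m³/s
w_5 = (17.3 − 14.1)/2 = 1.6 m; q_5 = 0.70 × 0.59 × 1.6 = 0.6608 m³/s
Stations 1, 6 contribute zero (depth or velocity is 0).
Q = Σ qᵢ = 8.109 m³/s
= 8.109 × 1000 = 8109 L/s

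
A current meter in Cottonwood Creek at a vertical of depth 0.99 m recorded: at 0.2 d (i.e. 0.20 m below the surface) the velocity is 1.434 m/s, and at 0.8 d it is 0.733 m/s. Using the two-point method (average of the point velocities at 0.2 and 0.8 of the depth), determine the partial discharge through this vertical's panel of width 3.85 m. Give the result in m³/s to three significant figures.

4.13 m³/s

v̄ = (1.434 + 0.733) / 2 = 1.084 m/s
q = v̄ × d × w = 1.084 × 0.99 × 3.85 = 4.130 m³/s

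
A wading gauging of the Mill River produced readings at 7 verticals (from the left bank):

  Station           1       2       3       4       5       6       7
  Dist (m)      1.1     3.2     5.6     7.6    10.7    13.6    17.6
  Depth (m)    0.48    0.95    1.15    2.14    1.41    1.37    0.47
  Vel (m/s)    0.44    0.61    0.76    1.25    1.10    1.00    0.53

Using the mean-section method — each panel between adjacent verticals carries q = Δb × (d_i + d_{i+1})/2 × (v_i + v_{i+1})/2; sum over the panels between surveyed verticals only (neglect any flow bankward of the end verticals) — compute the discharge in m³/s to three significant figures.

19.3 m³/s

Panel 1-2: Δb = 2.1 m, d̄ = (0.48+0.95)/2 = 0.715, v̄ = (0.44+0.61)/2 = 0.525 → q = 2.1×0.715×0.525 = 0.7883 m³/s
Panel 2-3: Δb = 2.4 m, d̄ = (0.95+1.15)/2 = 1.05, v̄ = (0.61+0.76)/2 = 0.685 → q = 2.4×1.05×0.685 = 1.726 m³/s
Panel 3-4: Δb = 2 m, d̄ = (1.15+2.14)/2 = 1.645, v̄ = (0.76+1.25)/2 = 1.005 → q = 2×1.645×1.005 = 3.306 m³/s
Panel 4-5: Δb = 3.1 m, d̄ = (2.14+1.41)/2 = 1.775, v̄ = (1.25+1.10)/2 = 1.175 → q = 3.1×1.775×1.175 = 6.465 m³/s
Panel 5-6: Δb = 2.9 m, d̄ = (1.41+1.37)/2 = 1.39, v̄ = (1.10+1.00)/2 = 1.05 → q = 2.9×1.39×1.05 = 4.233 m³/s
Panel 6-7: Δb = 4 m, d̄ = (1.37+0.47)/2 = 0.92, v̄ = (1.00+0.53)/2 = 0.765 → q = 4×0.92×0.765 = 2.815 m³/s
Q = Σ q = 19.33 m³/s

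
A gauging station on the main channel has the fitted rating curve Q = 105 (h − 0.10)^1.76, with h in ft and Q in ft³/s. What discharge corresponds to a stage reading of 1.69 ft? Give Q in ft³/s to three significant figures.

237 ft³/s

Q = 105 × (1.69 − 0.10)^1.76 = 105 × 1.59^1.76 = 237.5 ft³/s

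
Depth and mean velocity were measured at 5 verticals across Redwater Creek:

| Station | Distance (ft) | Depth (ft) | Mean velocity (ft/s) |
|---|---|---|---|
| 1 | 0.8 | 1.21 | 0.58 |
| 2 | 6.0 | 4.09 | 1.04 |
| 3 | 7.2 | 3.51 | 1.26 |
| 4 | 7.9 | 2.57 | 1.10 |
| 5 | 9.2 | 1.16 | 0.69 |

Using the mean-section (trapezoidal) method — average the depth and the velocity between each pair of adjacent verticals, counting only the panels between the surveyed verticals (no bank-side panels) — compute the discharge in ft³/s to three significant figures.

21.1 ft³/s

Panel 1-2: Δb = 5.2 ft, d̄ = (1.21+4.09)/2 = 2.65, v̄ = (0.58+1.04)/2 = 0.81 → q = 5.2×2.65×0.81 = 11.16 ft³/s
Panel 2-3: Δb = 1.2 ft, d̄ = (4.09+3.51)/2 = 3.8, v̄ = (1.04+1.26)/2 = 1.15 → q = 1.2×3.8×1.15 = 5.244 ft³/s
Panel 3-4: Δb = 0.7 ft, d̄ = (3.51+2.57)/2 = 3.04, v̄ = (1.26+1.10)/2 = 1.18 → q = 0.7×3.04×1.18 = 2.511 ft³/s
Panel 4-5: Δb = 1.3 ft, d̄ = (2.57+1.16)/2 = 1.865, v̄ = (1.10+0.69)/2 = 0.895 → q = 1.3×1.865×0.895 = 2.170 ft³/s
Q = Σ q = 21.09 ft³/s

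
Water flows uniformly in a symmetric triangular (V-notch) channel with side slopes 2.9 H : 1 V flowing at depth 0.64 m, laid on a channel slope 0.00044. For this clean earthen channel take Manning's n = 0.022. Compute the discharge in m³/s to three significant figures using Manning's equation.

A = z·y² = 2.9×0.64² = 1.188 m²
P = 2y√(1+z²) = 2×0.64×√(1+2.9²) = 3.926 m
R = A/P = 1.188/3.926 = 0.3025 m
Q = (1/n)·A·R^(2/3)·S^(1/2) = (1/0.022) × 1.188 × 0.3025^(2/3) × 0.00044^(1/2) = 0.5104 m³/s

0.510 m³/s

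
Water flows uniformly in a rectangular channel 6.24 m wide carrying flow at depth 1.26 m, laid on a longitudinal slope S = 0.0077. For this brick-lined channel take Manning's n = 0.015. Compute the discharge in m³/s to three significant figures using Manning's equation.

42.8 m³/s

A = b·y = 6.24 × 1.26 = 7.862 m²
P = b + 2y = 6.24 + 2×1.26 = 8.760 m
R = A/P = 7.862/8.760 = 0.8975 m
Q = (1/n)·A·R^(2/3)·S^(1/2) = (1/0.015) × 7.862 × 0.8975^(2/3) × 0.0077^(1/2) = 42.80 m³/s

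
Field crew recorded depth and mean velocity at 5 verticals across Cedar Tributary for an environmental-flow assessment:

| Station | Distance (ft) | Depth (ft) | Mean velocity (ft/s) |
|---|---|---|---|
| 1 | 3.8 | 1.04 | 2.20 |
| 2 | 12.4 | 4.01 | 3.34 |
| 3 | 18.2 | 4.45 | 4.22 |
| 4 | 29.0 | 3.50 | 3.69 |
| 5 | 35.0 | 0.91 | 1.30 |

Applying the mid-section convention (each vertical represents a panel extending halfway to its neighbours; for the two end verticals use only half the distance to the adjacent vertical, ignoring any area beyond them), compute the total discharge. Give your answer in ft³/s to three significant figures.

w_1 = (12.4 − 3.8)/2 = 4.3 ft; q_1 = 2.20 × 1.04 × 4.3 = 9.838 ft³/s
w_2 = (18.2 − 3.8)/2 = 7.2 ft; q_2 = 3.34 × 4.01 × 7.2 = 96.43 ft³/s
w_3 = (29.0 − 12.4)/2 = 8.3 ft; q_3 = 4.22 × 4.45 × 8.3 = 155.9 ft³/s
w_4 = (35.0 − 18.2)/2 = 8.4 ft; q_4 = 3.69 × 3.50 × 8.4 = 108.5 ft³/s
w_5 = (35.0 − 29.0)/2 = 3 ft; q_5 = 1.30 × 0.91 × 3 = 3.549 ft³/s
Q = Σ qᵢ = 374.2 ft³/s

374 ft³/s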